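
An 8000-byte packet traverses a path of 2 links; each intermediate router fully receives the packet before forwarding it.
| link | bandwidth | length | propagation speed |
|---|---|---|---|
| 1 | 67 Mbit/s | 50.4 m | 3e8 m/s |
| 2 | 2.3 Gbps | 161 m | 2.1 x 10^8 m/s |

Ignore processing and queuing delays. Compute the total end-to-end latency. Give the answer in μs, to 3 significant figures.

984 μs

L = 8000 × 8 = 64000 bits.
Transmission delays (L/R per hop): 955.224, 27.8261 μs; sum = 983.05 μs.
Propagation delays (d/s per hop): 0.168, 0.766667 μs; sum = 0.934667 μs.
End-to-end = 984 μs.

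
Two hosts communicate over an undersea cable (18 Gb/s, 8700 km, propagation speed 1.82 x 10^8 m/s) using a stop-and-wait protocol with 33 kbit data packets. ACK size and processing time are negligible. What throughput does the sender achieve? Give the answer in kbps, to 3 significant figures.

345 kbps

t_tx = L/R = 33000/18000000000 = 1.83333e-06 s.
t_prop = 8700000/182000000 = 0.0478022 s; RTT = 0.0956044 s.
Cycle = t_tx + RTT = 0.0956062 s.
Throughput = L / cycle = 33000 / 0.0956062 = 345 kbps.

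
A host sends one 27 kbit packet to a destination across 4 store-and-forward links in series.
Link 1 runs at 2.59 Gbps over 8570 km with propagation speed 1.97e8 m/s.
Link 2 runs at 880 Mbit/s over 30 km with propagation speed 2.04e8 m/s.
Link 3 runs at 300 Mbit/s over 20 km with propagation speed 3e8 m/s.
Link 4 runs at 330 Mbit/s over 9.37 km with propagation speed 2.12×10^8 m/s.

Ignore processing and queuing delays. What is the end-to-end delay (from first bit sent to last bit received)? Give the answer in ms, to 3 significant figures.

L = 27000 bits.
Transmission delays (L/R per hop): 0.0104247, 0.0306818, 0.09, 0.0818182 ms; sum = 0.212925 ms.
Propagation delays (d/s per hop): 43.5025, 0.147059, 0.0666667, 0.0441981 ms; sum = 43.7605 ms.
End-to-end = 44.0 ms.

44.0 ms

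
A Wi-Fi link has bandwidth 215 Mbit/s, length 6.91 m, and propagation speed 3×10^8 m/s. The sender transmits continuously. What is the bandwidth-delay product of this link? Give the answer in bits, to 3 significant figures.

Propagation delay = 6.91 / 300000000 = 2.30333e-08 s.
BDP = R × t_prop = 215000000 × 2.30333e-08 = 4.95217 bits.

4.95 bits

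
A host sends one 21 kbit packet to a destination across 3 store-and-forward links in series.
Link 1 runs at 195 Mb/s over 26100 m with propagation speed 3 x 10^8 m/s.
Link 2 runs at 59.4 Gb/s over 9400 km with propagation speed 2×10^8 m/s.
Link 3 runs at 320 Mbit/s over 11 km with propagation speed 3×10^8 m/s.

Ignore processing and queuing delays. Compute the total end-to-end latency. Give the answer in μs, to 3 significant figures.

L = 21000 bits.
Transmission delays (L/R per hop): 107.692, 0.353535, 65.625 μs; sum = 173.671 μs.
Propagation delays (d/s per hop): 87, 47000, 36.6667 μs; sum = 47123.7 μs.
End-to-end = 47300 μs.

47300 μs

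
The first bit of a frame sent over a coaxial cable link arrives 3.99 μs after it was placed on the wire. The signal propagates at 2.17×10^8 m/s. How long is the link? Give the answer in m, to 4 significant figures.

d = s × t_prop = 217000000 × 3.99e-06 = 865.8 m.

865.8 m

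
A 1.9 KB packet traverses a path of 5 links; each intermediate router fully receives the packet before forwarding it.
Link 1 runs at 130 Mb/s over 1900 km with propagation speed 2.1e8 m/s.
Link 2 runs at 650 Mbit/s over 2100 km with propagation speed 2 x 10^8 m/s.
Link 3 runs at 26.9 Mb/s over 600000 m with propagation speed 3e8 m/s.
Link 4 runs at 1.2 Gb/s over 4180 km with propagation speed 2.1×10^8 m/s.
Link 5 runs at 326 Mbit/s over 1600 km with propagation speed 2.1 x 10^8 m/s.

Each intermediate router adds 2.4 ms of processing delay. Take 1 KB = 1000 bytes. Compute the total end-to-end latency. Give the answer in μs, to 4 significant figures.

L = 15200 bits.
Transmission delays (L/R per hop): 116.923, 23.3846, 565.056, 12.6667, 46.6258 μs; sum = 764.656 μs.
Propagation delays (d/s per hop): 9047.62, 10500, 2000, 19904.8, 7619.05 μs; sum = 49071.4 μs.
Processing at 4 router(s): 4 × 2.4 ms = 9600 μs.
End-to-end = 59440 μs.

59440 μs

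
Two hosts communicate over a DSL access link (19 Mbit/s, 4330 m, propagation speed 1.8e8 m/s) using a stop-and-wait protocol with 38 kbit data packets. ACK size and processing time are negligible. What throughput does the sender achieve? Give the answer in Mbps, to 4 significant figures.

18.55 Mbps

t_tx = L/R = 38000/19000000 = 0.002 s.
t_prop = 4330/180000000 = 2.40556e-05 s; RTT = 4.81111e-05 s.
Cycle = t_tx + RTT = 0.00204811 s.
Throughput = L / cycle = 38000 / 0.00204811 = 18.55 Mbps.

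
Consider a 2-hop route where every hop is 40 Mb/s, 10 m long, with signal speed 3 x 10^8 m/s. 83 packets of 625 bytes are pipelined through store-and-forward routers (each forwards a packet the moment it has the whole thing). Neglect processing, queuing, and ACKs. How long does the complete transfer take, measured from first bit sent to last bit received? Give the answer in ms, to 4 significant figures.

Per-hop transmission t_tx = L/R = 5000/40000000 = 0.125 ms.
Per-hop propagation t_prop = 10/300000000 = 3.33333e-05 ms.
Pipeline fill: first packet needs 2·t_tx to clear all hops; remaining 82 packets each add one t_tx.
Total = (2+83-1)·t_tx + 2·t_prop = 84·0.125 + 2·3.33333e-05 = 10.50 ms.

10.50 ms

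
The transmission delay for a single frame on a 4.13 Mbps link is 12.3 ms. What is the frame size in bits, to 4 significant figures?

L = R × t_tx = 4130000 b/s × 0.0123 s = 50799 bits.

50800 bits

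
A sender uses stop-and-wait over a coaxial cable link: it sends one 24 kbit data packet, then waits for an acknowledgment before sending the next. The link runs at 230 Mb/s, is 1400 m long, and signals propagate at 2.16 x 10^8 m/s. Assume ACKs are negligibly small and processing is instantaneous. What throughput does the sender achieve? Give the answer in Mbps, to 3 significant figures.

t_tx = L/R = 24000/230000000 = 0.000104348 s.
t_prop = 1400/216000000 = 6.48148e-06 s; RTT = 1.2963e-05 s.
Cycle = t_tx + RTT = 0.000117311 s.
Throughput = L / cycle = 24000 / 0.000117311 = 205 Mbps.

205 Mbps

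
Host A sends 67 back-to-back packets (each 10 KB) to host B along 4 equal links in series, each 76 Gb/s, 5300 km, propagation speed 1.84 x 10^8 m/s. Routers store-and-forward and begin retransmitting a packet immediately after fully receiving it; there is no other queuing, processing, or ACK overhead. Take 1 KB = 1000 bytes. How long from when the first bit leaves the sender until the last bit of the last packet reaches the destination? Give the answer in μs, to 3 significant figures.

Per-hop transmission t_tx = L/R = 80000/76000000000 = 1.05263 μs.
Per-hop propagation t_prop = 5300000/184000000 = 28804.3 μs.
Pipeline fill: first packet needs 4·t_tx to clear all hops; remaining 66 packets each add one t_tx.
Total = (4+67-1)·t_tx + 4·t_prop = 70·1.05263 + 4·28804.3 = 115000 μs.

115000 μs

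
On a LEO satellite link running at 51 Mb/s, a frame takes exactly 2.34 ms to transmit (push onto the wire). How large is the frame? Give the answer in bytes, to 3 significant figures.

L = R × t_tx = 51000000 b/s × 0.00234 s = 119340 bits.
In bytes: 119340 / 8 = 14900 bytes.

14900 bytes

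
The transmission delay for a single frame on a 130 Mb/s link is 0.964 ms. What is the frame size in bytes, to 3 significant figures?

L = R × t_tx = 130000000 b/s × 0.000964 s = 125320 bits.
In bytes: 125320 / 8 = 15700 bytes.

15700 bytes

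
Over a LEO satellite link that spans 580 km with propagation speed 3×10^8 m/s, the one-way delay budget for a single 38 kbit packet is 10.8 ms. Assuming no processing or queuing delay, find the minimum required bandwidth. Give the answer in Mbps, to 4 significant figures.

4.286 Mbps

Propagation delay = 580000 / 300000000 = 1.93333 ms.
Transmission budget = 10.8 − 1.93333 = 8.86667 ms.
R ≥ L / t_tx = 38000 bits / 0.00886667 s = 4.286 Mbps.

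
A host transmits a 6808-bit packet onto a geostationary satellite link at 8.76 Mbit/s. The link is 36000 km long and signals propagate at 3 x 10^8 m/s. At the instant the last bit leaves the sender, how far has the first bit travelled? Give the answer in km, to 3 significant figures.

t_tx = L/R = 6808/8760000 = 0.000777169 s.
Distance = s × t_tx = 300000000 × 0.000777169 = 233 km.

233 km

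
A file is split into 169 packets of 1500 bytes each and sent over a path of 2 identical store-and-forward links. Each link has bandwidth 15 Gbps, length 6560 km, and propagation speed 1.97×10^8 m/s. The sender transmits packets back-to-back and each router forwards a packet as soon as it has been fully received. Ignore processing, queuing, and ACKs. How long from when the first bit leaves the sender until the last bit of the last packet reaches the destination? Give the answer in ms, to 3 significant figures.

66.7 ms

Per-hop transmission t_tx = L/R = 12000/15000000000 = 0.0008 ms.
Per-hop propagation t_prop = 6560000/197000000 = 33.2995 ms.
Pipeline fill: first packet needs 2·t_tx to clear all hops; remaining 168 packets each add one t_tx.
Total = (2+169-1)·t_tx + 2·t_prop = 170·0.0008 + 2·33.2995 = 66.7 ms.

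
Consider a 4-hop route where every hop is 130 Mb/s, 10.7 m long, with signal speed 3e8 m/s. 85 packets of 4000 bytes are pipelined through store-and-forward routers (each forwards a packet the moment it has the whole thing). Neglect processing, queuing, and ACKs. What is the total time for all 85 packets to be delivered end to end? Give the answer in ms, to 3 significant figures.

21.7 ms

Per-hop transmission t_tx = L/R = 32000/130000000 = 0.246154 ms.
Per-hop propagation t_prop = 10.7/300000000 = 3.56667e-05 ms.
Pipeline fill: first packet needs 4·t_tx to clear all hops; remaining 84 packets each add one t_tx.
Total = (4+85-1)·t_tx + 4·t_prop = 88·0.246154 + 4·3.56667e-05 = 21.7 ms.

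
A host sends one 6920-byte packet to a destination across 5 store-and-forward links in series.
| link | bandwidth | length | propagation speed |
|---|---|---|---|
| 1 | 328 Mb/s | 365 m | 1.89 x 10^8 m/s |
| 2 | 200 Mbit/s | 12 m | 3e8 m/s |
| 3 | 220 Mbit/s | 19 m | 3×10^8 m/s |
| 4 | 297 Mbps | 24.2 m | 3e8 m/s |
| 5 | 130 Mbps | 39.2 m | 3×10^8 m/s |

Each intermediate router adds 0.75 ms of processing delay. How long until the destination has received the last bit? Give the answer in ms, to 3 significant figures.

4.31 ms

L = 6920 × 8 = 55360 bits.
Transmission delays (L/R per hop): 0.16878, 0.2768, 0.251636, 0.186397, 0.425846 ms; sum = 1.30946 ms.
Propagation delays (d/s per hop): 0.00193122, 4e-05, 6.33333e-05, 8.06667e-05, 0.000130667 ms; sum = 0.00224588 ms.
Processing at 4 router(s): 4 × 0.75 ms = 3 ms.
End-to-end = 4.31 ms.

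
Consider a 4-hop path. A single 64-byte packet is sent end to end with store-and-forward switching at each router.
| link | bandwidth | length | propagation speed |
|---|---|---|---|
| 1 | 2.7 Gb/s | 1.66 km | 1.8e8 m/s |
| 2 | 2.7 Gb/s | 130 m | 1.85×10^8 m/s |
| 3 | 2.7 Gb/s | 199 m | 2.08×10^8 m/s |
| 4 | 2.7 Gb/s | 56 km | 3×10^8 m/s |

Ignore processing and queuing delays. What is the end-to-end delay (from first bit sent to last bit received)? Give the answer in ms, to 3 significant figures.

0.198 ms

L = 64 × 8 = 512 bits.
Transmission delay per hop = L/R = 512/2700000000 = 0.00018963 ms; 4 hops → 0.000758519 ms.
Propagation delays (d/s per hop): 0.00922222, 0.000702703, 0.000956731, 0.186667 ms; sum = 0.197548 ms.
End-to-end = 0.198 ms.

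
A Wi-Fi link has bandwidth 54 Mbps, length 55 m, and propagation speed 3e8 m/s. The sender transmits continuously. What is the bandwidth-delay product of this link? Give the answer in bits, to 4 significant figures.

Propagation delay = 55 / 300000000 = 1.83333e-07 s.
BDP = R × t_prop = 54000000 × 1.83333e-07 = 9.9 bits.

9.900 bits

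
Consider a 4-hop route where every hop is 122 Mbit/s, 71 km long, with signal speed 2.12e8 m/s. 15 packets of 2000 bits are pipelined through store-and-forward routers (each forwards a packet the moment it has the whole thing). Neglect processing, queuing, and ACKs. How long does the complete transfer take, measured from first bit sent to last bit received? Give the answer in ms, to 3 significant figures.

Per-hop transmission t_tx = L/R = 2000/122000000 = 0.0163934 ms.
Per-hop propagation t_prop = 71000/212000000 = 0.334906 ms.
Pipeline fill: first packet needs 4·t_tx to clear all hops; remaining 14 packets each add one t_tx.
Total = (4+15-1)·t_tx + 4·t_prop = 18·0.0163934 + 4·0.334906 = 1.63 ms.

1.63 ms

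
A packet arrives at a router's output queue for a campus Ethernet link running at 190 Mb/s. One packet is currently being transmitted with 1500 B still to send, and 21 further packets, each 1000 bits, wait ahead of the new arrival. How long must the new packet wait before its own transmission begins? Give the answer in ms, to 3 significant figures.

0.174 ms

Each queued packet: L/R = 1000/190000000 = 0.00526316 ms.
21 queued → 0.110526 ms.
Plus remaining 12000 bits of current packet: 0.0631579 ms.
Queuing delay = 0.174 ms.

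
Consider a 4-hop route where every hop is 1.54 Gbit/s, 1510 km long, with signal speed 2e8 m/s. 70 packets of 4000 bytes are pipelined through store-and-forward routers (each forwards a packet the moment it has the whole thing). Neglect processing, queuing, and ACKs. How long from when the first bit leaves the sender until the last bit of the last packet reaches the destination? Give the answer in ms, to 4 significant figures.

31.72 ms

Per-hop transmission t_tx = L/R = 32000/1540000000 = 0.0207792 ms.
Per-hop propagation t_prop = 1510000/200000000 = 7.55 ms.
Pipeline fill: first packet needs 4·t_tx to clear all hops; remaining 69 packets each add one t_tx.
Total = (4+70-1)·t_tx + 4·t_prop = 73·0.0207792 + 4·7.55 = 31.72 ms.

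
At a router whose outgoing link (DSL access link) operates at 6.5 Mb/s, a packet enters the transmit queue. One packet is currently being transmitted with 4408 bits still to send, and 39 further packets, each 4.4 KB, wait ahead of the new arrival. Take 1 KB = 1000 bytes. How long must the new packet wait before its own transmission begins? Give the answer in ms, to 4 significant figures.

Each queued packet: L/R = 35200/6500000 = 5.41538 ms.
39 queued → 211.2 ms.
Plus remaining 4408 bits of current packet: 0.678154 ms.
Queuing delay = 211.9 ms.

211.9 ms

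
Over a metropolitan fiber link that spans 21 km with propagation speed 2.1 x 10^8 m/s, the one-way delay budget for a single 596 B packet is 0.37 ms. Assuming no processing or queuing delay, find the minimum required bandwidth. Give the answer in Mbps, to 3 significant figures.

17.7 Mbps

L = 4768 bits.
Propagation delay = 21000 / 210000000 = 0.1 ms.
Transmission budget = 0.37 − 0.1 = 0.27 ms.
R ≥ L / t_tx = 4768 bits / 0.00027 s = 17.7 Mbps.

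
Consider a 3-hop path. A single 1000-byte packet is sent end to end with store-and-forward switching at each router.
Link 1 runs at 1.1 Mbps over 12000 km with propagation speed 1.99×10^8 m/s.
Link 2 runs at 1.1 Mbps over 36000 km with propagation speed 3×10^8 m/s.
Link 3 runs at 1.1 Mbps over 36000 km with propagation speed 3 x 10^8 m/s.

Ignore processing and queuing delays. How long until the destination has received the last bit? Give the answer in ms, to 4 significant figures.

322.1 ms

L = 1000 × 8 = 8000 bits.
Transmission delay per hop = L/R = 8000/1100000 = 7.27273 ms; 3 hops → 21.8182 ms.
Propagation delays (d/s per hop): 60.3015, 120, 120 ms; sum = 300.302 ms.
End-to-end = 322.1 ms.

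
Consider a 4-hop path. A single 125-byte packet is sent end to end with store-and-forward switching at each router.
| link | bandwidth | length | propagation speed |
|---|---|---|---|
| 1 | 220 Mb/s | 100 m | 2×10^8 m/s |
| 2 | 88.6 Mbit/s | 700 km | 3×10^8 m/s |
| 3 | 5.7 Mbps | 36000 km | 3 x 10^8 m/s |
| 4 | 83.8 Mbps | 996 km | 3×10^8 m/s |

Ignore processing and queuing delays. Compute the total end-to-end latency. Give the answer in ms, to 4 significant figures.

L = 125 × 8 = 1000 bits.
Transmission delays (L/R per hop): 0.00454545, 0.0112867, 0.175439, 0.0119332 ms; sum = 0.203204 ms.
Propagation delays (d/s per hop): 0.0005, 2.33333, 120, 3.32 ms; sum = 125.654 ms.
End-to-end = 125.9 ms.

125.9 ms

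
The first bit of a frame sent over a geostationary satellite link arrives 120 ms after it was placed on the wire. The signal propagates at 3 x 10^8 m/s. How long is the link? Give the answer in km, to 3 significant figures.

36000 km

d = s × t_prop = 300000000 × 0.12 = 36000 km.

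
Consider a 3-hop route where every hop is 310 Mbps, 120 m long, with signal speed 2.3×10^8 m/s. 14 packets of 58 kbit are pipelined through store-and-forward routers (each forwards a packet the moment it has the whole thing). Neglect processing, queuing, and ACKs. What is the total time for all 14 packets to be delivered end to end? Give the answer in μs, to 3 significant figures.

Per-hop transmission t_tx = L/R = 58000/310000000 = 187.097 μs.
Per-hop propagation t_prop = 120/2.3e+08 = 0.521739 μs.
Pipeline fill: first packet needs 3·t_tx to clear all hops; remaining 13 packets each add one t_tx.
Total = (3+14-1)·t_tx + 3·t_prop = 16·187.097 + 3·0.521739 = 3000 μs.

3000 μs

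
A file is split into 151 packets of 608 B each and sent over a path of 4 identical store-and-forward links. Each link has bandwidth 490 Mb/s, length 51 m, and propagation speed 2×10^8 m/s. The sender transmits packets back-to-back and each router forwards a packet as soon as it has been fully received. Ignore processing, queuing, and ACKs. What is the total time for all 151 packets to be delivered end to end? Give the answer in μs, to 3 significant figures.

Per-hop transmission t_tx = L/R = 4864/490000000 = 9.92653 μs.
Per-hop propagation t_prop = 51/200000000 = 0.255 μs.
Pipeline fill: first packet needs 4·t_tx to clear all hops; remaining 150 packets each add one t_tx.
Total = (4+151-1)·t_tx + 4·t_prop = 154·9.92653 + 4·0.255 = 1530 μs.

1530 μs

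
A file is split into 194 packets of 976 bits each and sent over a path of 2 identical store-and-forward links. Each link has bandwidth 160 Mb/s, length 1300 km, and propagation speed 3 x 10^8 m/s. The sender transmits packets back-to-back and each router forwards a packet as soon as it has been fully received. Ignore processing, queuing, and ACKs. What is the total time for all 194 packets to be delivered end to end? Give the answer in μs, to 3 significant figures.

Per-hop transmission t_tx = L/R = 976/160000000 = 6.1 μs.
Per-hop propagation t_prop = 1300000/300000000 = 4333.33 μs.
Pipeline fill: first packet needs 2·t_tx to clear all hops; remaining 193 packets each add one t_tx.
Total = (2+194-1)·t_tx + 2·t_prop = 195·6.1 + 2·4333.33 = 9860 μs.

9860 μs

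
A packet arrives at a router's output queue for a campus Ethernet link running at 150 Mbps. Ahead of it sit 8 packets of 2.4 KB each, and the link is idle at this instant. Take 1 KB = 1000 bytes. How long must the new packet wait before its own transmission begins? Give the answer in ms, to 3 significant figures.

Each queued packet: L/R = 19200/150000000 = 0.128 ms.
8 queued → 1.024 ms.
Queuing delay = 1.02 ms.

1.02 ms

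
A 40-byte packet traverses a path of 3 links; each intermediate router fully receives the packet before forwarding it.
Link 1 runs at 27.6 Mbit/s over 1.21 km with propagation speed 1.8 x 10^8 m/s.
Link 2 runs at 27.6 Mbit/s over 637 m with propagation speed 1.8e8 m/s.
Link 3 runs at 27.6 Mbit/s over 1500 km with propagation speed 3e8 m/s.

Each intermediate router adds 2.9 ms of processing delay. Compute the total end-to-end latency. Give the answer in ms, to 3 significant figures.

10.8 ms

L = 40 × 8 = 320 bits.
Transmission delay per hop = L/R = 320/27600000 = 0.0115942 ms; 3 hops → 0.0347826 ms.
Propagation delays (d/s per hop): 0.00672222, 0.00353889, 5 ms; sum = 5.01026 ms.
Processing at 2 router(s): 2 × 2.9 ms = 5.8 ms.
End-to-end = 10.8 ms.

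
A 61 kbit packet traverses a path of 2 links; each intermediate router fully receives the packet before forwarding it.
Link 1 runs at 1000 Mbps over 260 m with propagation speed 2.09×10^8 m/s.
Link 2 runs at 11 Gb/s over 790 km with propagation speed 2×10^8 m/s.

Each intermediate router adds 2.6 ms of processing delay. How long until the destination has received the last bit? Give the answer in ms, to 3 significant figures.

L = 61000 bits.
Transmission delays (L/R per hop): 0.061, 0.00554545 ms; sum = 0.0665455 ms.
Propagation delays (d/s per hop): 0.00124402, 3.95 ms; sum = 3.95124 ms.
Processing at 1 router(s): 1 × 2.6 ms = 2.6 ms.
End-to-end = 6.62 ms.

6.62 ms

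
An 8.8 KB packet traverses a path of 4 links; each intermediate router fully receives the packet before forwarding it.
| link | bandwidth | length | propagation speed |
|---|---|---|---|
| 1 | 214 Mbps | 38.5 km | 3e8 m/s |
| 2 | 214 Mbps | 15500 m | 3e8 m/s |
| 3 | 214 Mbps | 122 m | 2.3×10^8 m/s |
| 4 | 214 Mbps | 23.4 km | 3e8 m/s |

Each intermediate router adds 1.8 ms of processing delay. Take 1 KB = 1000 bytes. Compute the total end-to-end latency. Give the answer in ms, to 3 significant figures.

L = 70400 bits.
Transmission delay per hop = L/R = 70400/214000000 = 0.328972 ms; 4 hops → 1.31589 ms.
Propagation delays (d/s per hop): 0.128333, 0.0516667, 0.000530435, 0.078 ms; sum = 0.25853 ms.
Processing at 3 router(s): 3 × 1.8 ms = 5.4 ms.
End-to-end = 6.97 ms.

6.97 ms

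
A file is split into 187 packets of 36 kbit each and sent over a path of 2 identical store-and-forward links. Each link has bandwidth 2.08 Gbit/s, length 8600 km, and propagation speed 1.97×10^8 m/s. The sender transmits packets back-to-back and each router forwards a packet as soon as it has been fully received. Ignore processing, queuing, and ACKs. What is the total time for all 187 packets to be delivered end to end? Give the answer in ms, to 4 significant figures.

90.56 ms

Per-hop transmission t_tx = L/R = 36000/2080000000 = 0.0173077 ms.
Per-hop propagation t_prop = 8600000/197000000 = 43.6548 ms.
Pipeline fill: first packet needs 2·t_tx to clear all hops; remaining 186 packets each add one t_tx.
Total = (2+187-1)·t_tx + 2·t_prop = 188·0.0173077 + 2·43.6548 = 90.56 ms.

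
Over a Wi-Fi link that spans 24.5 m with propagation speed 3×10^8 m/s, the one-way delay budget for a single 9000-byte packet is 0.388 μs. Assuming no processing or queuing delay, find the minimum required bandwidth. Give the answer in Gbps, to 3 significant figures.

L = 72000 bits.
Propagation delay = 24.5 / 300000000 = 0.0816667 μs.
Transmission budget = 0.388 − 0.0816667 = 0.306333 μs.
R ≥ L / t_tx = 72000 bits / 3.06333e-07 s = 235 Gbps.

235 Gbps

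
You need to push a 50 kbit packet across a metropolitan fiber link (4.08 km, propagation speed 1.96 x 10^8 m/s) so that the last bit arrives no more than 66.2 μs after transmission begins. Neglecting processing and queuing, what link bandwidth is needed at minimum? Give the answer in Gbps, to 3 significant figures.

Propagation delay = 4080 / 196000000 = 20.8163 μs.
Transmission budget = 66.2 − 20.8163 = 45.3837 μs.
R ≥ L / t_tx = 50000 bits / 4.53837e-05 s = 1.10 Gbps.

1.10 Gbps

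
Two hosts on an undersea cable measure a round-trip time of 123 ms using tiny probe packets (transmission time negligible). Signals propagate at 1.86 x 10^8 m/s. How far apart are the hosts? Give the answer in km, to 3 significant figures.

11400 km

One-way propagation = RTT/2 = 61.5 ms.
d = s × t = 186000000 × 0.0615 = 11400 km.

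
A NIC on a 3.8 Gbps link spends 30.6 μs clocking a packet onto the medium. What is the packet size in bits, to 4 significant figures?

116300 bits

L = R × t_tx = 3800000000 b/s × 3.06e-05 s = 116280 bits.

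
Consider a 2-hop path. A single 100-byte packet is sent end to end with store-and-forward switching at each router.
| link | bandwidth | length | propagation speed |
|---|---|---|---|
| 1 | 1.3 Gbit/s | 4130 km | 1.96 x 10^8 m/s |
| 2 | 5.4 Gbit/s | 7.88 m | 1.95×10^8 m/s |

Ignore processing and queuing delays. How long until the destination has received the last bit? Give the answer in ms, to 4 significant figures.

L = 100 × 8 = 800 bits.
Transmission delays (L/R per hop): 0.000615385, 0.000148148 ms; sum = 0.000763533 ms.
Propagation delays (d/s per hop): 21.0714, 4.04103e-05 ms; sum = 21.0715 ms.
End-to-end = 21.07 ms.

21.07 ms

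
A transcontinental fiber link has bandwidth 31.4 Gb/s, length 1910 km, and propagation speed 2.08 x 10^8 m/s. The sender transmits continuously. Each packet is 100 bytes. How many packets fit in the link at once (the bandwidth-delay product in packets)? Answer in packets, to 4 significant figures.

Propagation delay = 1910000 / 208000000 = 0.00918269 s.
BDP = R × t_prop = 31400000000 × 0.00918269 = 288337000 bits.
In packets of 800 bits: 360400 packets.

360400 packets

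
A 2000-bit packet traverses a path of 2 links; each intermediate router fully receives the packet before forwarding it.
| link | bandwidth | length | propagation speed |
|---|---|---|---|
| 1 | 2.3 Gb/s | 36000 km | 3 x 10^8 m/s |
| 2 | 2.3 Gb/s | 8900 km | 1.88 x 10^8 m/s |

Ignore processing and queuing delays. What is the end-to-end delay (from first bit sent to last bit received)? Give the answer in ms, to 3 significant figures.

Transmission delay per hop = L/R = 2000/2300000000 = 0.000869565 ms; 2 hops → 0.00173913 ms.
Propagation delays (d/s per hop): 120, 47.3404 ms; sum = 167.34 ms.
End-to-end = 167 ms.

167 ms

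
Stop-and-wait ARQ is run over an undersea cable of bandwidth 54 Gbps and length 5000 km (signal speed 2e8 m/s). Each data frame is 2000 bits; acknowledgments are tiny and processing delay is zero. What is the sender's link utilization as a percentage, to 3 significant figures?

0.0000741 %

t_tx = L/R = 2000/54000000000 = 3.7037e-08 s.
t_prop = 5000000/200000000 = 0.025 s; RTT = 0.05 s.
Cycle = t_tx + RTT = 0.05 s.
Utilization = t_tx / cycle = 3.7037e-08/0.05 = 0.0000741 %.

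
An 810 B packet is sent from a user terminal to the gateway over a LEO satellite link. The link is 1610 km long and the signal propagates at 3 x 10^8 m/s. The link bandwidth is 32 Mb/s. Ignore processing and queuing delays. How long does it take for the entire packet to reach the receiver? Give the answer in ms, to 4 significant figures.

L = 810 × 8 = 6480 bits.
Transmission delay = L/R = 6480 / 32000000 = 0.2025 ms.
Propagation delay = d/s = 1610000 m / 300000000 m/s = 5.36667 ms.
Total = 5.569 ms.

5.569 ms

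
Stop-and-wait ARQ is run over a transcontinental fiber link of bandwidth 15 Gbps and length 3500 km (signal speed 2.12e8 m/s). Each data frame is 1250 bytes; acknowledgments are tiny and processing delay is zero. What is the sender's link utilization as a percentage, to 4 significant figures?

0.002019 %

t_tx = L/R = 10000/15000000000 = 6.66667e-07 s.
t_prop = 3500000/212000000 = 0.0165094 s; RTT = 0.0330189 s.
Cycle = t_tx + RTT = 0.0330195 s.
Utilization = t_tx / cycle = 6.66667e-07/0.0330195 = 0.002019 %.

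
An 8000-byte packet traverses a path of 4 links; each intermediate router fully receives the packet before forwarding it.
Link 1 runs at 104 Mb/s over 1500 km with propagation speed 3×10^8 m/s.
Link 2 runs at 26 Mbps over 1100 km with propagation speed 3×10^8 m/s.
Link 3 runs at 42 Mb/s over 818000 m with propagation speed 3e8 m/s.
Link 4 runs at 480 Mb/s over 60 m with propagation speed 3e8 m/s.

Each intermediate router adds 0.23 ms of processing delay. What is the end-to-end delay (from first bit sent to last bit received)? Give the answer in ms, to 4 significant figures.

L = 8000 × 8 = 64000 bits.
Transmission delays (L/R per hop): 0.615385, 2.46154, 1.52381, 0.133333 ms; sum = 4.73407 ms.
Propagation delays (d/s per hop): 5, 3.66667, 2.72667, 0.0002 ms; sum = 11.3935 ms.
Processing at 3 router(s): 3 × 0.23 ms = 0.69 ms.
End-to-end = 16.82 ms.

16.82 ms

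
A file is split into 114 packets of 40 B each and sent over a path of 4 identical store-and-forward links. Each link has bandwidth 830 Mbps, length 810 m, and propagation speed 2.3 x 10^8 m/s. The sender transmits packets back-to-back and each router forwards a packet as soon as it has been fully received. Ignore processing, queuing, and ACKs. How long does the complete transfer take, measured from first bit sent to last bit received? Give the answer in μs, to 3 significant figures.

59.2 μs

Per-hop transmission t_tx = L/R = 320/830000000 = 0.385542 μs.
Per-hop propagation t_prop = 810/2.3e+08 = 3.52174 μs.
Pipeline fill: first packet needs 4·t_tx to clear all hops; remaining 113 packets each add one t_tx.
Total = (4+114-1)·t_tx + 4·t_prop = 117·0.385542 + 4·3.52174 = 59.2 μs.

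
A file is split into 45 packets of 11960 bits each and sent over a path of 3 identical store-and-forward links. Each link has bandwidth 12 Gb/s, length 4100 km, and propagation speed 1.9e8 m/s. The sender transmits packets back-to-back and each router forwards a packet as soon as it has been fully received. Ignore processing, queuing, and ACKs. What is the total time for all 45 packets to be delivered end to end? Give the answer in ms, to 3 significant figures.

Per-hop transmission t_tx = L/R = 11960/12000000000 = 0.000996667 ms.
Per-hop propagation t_prop = 4100000/190000000 = 21.5789 ms.
Pipeline fill: first packet needs 3·t_tx to clear all hops; remaining 44 packets each add one t_tx.
Total = (3+45-1)·t_tx + 3·t_prop = 47·0.000996667 + 3·21.5789 = 64.8 ms.

64.8 ms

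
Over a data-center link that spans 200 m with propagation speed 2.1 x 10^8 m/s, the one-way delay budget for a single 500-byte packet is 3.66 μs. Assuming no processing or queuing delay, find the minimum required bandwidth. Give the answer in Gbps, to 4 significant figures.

L = 4000 bits.
Propagation delay = 200 / 210000000 = 0.952381 μs.
Transmission budget = 3.66 − 0.952381 = 2.70762 μs.
R ≥ L / t_tx = 4000 bits / 2.70762e-06 s = 1.477 Gbps.

1.477 Gbps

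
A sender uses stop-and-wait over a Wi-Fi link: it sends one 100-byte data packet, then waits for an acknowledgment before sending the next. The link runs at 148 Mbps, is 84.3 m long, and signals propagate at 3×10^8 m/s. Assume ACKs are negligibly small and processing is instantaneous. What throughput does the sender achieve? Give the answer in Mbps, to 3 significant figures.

t_tx = L/R = 800/148000000 = 5.40541e-06 s.
t_prop = 84.3/300000000 = 2.81e-07 s; RTT = 5.62e-07 s.
Cycle = t_tx + RTT = 5.96741e-06 s.
Throughput = L / cycle = 800 / 5.96741e-06 = 134 Mbps.

134 Mbps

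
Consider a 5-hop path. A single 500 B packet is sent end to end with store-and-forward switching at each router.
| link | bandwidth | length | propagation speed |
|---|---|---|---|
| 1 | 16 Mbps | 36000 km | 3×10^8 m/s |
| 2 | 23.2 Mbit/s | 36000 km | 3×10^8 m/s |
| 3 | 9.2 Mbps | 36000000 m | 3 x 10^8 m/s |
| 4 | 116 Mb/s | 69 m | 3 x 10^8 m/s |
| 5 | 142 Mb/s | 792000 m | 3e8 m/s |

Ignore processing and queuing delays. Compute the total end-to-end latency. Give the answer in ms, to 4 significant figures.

363.6 ms

L = 500 × 8 = 4000 bits.
Transmission delays (L/R per hop): 0.25, 0.172414, 0.434783, 0.0344828, 0.028169 ms; sum = 0.919848 ms.
Propagation delays (d/s per hop): 120, 120, 120, 0.00023, 2.64 ms; sum = 362.64 ms.
End-to-end = 363.6 ms.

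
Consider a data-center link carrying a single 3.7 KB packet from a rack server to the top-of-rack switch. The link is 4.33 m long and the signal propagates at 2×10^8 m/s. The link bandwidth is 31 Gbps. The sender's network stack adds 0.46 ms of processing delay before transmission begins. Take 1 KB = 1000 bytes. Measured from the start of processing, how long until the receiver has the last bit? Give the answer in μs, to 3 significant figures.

L = 29600 bits.
Transmission delay = L/R = 29600 / 31000000000 = 0.954839 μs.
Propagation delay = d/s = 4.33 m / 200000000 m/s = 0.02165 μs.
Plus processing delay 0.46 ms = 460 μs.
Total = 461 μs.

461 μs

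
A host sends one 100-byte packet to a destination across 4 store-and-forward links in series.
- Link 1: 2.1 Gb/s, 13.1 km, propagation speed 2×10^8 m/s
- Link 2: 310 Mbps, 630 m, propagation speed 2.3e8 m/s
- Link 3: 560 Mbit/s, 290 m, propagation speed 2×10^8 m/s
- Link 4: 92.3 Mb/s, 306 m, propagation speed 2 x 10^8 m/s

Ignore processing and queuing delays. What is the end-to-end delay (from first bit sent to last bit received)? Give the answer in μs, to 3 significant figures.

84.3 μs

L = 100 × 8 = 800 bits.
Transmission delays (L/R per hop): 0.380952, 2.58065, 1.42857, 8.66739 μs; sum = 13.0576 μs.
Propagation delays (d/s per hop): 65.5, 2.73913, 1.45, 1.53 μs; sum = 71.2191 μs.
End-to-end = 84.3 μs.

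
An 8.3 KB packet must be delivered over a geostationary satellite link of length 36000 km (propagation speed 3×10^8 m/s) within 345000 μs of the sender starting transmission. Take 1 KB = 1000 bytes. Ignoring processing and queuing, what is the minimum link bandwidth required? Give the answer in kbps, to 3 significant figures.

295 kbps

L = 66400 bits.
Propagation delay = 36000000 / 300000000 = 120000 μs.
Transmission budget = 345000 − 120000 = 225000 μs.
R ≥ L / t_tx = 66400 bits / 0.225 s = 295 kbps.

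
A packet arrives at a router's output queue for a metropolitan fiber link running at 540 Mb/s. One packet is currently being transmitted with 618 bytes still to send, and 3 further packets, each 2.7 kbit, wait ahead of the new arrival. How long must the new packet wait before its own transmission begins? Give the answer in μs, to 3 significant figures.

24.2 μs

Each queued packet: L/R = 2700/540000000 = 5 μs.
3 queued → 15 μs.
Plus remaining 4944 bits of current packet: 9.15556 μs.
Queuing delay = 24.2 μs.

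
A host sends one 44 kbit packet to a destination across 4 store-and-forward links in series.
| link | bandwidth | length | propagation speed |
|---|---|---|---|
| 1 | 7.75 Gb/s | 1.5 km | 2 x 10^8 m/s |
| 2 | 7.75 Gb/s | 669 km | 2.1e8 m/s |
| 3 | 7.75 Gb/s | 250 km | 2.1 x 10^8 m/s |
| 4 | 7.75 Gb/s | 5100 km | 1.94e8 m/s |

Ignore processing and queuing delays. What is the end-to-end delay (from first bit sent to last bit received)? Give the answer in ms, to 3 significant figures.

30.7 ms

L = 44000 bits.
Transmission delay per hop = L/R = 44000/7750000000 = 0.00567742 ms; 4 hops → 0.0227097 ms.
Propagation delays (d/s per hop): 0.0075, 3.18571, 1.19048, 26.2887 ms; sum = 30.6724 ms.
End-to-end = 30.7 ms.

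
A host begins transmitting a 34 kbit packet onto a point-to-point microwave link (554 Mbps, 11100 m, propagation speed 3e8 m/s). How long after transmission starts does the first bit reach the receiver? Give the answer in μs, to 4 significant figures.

First bit experiences only propagation delay: d/s = 11100/300000000 = 37.00 μs.

37.00 μs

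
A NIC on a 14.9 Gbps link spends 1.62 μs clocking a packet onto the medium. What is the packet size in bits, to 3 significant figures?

L = R × t_tx = 14900000000 b/s × 1.62e-06 s = 24138 bits.

24100 bits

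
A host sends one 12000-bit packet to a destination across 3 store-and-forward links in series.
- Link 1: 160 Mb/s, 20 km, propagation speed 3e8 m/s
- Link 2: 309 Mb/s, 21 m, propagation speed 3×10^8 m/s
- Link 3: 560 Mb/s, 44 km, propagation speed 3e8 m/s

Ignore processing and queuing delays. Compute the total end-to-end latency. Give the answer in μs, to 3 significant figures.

Transmission delays (L/R per hop): 75, 38.835, 21.4286 μs; sum = 135.264 μs.
Propagation delays (d/s per hop): 66.6667, 0.07, 146.667 μs; sum = 213.403 μs.
End-to-end = 349 μs.

349 μs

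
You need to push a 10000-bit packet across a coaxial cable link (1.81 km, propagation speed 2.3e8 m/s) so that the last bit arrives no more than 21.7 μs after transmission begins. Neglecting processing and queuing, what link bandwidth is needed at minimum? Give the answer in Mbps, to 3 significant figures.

Propagation delay = 1810 / 2.3e+08 = 7.86957 μs.
Transmission budget = 21.7 − 7.86957 = 13.8304 μs.
R ≥ L / t_tx = 10000 bits / 1.38304e-05 s = 723 Mbps.

723 Mbps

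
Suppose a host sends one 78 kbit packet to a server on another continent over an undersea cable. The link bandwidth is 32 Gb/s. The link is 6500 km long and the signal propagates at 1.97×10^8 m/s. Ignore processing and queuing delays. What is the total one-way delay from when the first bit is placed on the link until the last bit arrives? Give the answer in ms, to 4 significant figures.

33.00 ms

L = 78000 bits.
Transmission delay = L/R = 78000 / 32000000000 = 0.0024375 ms.
Propagation delay = d/s = 6500000 m / 197000000 m/s = 32.9949 ms.
Total = 33.00 ms.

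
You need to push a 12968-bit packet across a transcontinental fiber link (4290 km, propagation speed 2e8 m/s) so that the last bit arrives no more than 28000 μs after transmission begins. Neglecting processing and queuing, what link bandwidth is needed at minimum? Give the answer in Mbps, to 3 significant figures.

Propagation delay = 4290000 / 200000000 = 21450 μs.
Transmission budget = 28000 − 21450 = 6550 μs.
R ≥ L / t_tx = 12968 bits / 0.00655 s = 1.98 Mbps.

1.98 Mbps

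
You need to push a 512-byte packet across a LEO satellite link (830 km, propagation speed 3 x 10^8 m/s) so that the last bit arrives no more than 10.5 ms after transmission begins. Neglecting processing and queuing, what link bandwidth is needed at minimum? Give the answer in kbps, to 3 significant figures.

530 kbps

L = 4096 bits.
Propagation delay = 830000 / 300000000 = 2.76667 ms.
Transmission budget = 10.5 − 2.76667 = 7.73333 ms.
R ≥ L / t_tx = 4096 bits / 0.00773333 s = 530 kbps.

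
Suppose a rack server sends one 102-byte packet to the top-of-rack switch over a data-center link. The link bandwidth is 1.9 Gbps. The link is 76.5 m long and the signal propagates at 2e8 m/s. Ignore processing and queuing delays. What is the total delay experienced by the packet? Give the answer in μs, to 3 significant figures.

L = 102 × 8 = 816 bits.
Transmission delay = L/R = 816 / 1900000000 = 0.429474 μs.
Propagation delay = d/s = 76.5 m / 200000000 m/s = 0.3825 μs.
Total = 0.812 μs.

0.812 μs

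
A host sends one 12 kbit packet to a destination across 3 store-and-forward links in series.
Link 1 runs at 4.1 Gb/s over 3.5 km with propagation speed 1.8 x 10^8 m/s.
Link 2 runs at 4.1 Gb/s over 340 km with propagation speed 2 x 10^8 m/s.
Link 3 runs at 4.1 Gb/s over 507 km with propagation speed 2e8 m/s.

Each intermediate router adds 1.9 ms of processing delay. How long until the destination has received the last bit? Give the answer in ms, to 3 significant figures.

8.06 ms

L = 12000 bits.
Transmission delay per hop = L/R = 12000/4.1e+09 = 0.00292683 ms; 3 hops → 0.00878049 ms.
Propagation delays (d/s per hop): 0.0194444, 1.7, 2.535 ms; sum = 4.25444 ms.
Processing at 2 router(s): 2 × 1.9 ms = 3.8 ms.
End-to-end = 8.06 ms.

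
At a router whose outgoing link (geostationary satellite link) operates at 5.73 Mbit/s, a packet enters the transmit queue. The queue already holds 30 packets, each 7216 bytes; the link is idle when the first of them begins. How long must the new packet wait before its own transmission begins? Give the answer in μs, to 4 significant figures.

Each queued packet: L/R = 57728/5730000 = 10074.7 μs.
30 queued → 302241 μs.
Queuing delay = 302200 μs.

302200 μs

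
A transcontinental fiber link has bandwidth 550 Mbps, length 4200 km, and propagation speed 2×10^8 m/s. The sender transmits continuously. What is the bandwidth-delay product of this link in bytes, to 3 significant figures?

1440000 bytes

Propagation delay = 4200000 / 200000000 = 0.021 s.
BDP = R × t_prop = 550000000 × 0.021 = 11550000 bits.
In bytes: 11550000/8 = 1440000 bytes.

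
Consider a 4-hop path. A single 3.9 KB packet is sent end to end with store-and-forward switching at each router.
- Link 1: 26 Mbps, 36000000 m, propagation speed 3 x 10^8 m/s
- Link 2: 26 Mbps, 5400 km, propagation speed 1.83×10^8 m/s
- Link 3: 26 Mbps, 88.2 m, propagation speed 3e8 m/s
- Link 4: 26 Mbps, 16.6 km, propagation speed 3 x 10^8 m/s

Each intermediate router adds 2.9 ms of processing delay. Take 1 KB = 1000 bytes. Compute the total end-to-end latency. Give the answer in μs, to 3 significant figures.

163000 μs

L = 31200 bits.
Transmission delay per hop = L/R = 31200/26000000 = 1200 μs; 4 hops → 4800 μs.
Propagation delays (d/s per hop): 120000, 29508.2, 0.294, 55.3333 μs; sum = 149564 μs.
Processing at 3 router(s): 3 × 2.9 ms = 8700 μs.
End-to-end = 163000 μs.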